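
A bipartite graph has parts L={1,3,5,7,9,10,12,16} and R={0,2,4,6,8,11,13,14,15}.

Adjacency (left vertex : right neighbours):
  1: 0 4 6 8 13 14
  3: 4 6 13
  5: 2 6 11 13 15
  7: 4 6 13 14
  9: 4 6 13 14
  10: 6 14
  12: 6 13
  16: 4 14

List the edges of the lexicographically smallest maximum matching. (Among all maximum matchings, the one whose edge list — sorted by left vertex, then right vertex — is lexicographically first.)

Lex-smallest maximum matching: {(1,0), (3,4), (5,2), (7,6), (9,13), (10,14)}

|M| = 6 (so the lex-smallest maximum matching has 6 edges)
process left vertices in ascending order; for each, take the smallest-labelled available neighbour that still permits 6 edges overall, or leave it unmatched if none does
lex-smallest matching: {1-0, 3-4, 5-2, 7-6, 9-13, 10-14}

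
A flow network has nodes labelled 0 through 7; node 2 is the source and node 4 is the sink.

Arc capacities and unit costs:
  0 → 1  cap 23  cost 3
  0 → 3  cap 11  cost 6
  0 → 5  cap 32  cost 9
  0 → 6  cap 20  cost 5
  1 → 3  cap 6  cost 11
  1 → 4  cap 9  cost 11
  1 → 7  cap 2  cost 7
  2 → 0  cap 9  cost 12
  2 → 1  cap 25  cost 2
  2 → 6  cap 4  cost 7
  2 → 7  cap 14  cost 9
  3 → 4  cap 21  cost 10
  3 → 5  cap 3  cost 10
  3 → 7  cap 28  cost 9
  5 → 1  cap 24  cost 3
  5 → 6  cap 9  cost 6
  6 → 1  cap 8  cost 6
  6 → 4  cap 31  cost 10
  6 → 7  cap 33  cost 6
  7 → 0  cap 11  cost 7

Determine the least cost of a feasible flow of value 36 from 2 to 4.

shortest-cost path #1: 2→1→4 push 9 @ unit cost 13 (adds 117)
shortest-cost path #2: 2→6→4 push 4 @ unit cost 17 (adds 68)
shortest-cost path #3: 2→1→3→4 push 6 @ unit cost 23 (adds 138)
shortest-cost path #4: 2→0→6→4 push 9 @ unit cost 27 (adds 243)
shortest-cost path #5: 2→7→0→6→4 push 8 @ unit cost 31 (adds 248)
total cost = 814

Minimum cost for 36 units: 814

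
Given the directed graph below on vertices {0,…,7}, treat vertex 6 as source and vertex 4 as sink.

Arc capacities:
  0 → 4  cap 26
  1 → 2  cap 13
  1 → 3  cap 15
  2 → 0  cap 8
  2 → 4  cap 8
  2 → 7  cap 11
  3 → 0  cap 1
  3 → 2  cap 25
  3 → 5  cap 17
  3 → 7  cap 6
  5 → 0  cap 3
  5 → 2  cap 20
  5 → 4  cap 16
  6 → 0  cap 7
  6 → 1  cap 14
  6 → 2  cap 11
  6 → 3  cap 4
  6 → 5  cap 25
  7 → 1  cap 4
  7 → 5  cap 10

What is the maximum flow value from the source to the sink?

augment #1: 6→0→4 bottleneck 7, total now 7
augment #2: 6→2→4 bottleneck 8, total now 15
augment #3: 6→5→4 bottleneck 16, total now 31
augment #4: 6→2→0→4 bottleneck 3, total now 34
augment #5: 6→3→0→4 bottleneck 1, total now 35
augment #6: 6→5→0→4 bottleneck 3, total now 38
augment #7: 6→1→2→0→4 bottleneck 5, total now 43

Maximum flow value: 43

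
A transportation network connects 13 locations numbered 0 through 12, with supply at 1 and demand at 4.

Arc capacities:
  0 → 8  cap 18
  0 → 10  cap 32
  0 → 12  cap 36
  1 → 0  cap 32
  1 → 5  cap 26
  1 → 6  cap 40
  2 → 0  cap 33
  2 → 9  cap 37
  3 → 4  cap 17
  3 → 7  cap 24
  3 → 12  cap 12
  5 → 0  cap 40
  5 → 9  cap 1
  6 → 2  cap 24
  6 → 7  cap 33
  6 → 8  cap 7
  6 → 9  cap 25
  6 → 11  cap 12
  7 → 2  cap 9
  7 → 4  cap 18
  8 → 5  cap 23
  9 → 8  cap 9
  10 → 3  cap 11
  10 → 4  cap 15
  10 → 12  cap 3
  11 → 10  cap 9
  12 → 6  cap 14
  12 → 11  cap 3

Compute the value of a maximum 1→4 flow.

augment #1: 1→0→10→4 bottleneck 15, total now 15
augment #2: 1→6→7→4 bottleneck 18, total now 33
augment #3: 1→0→10→3→4 bottleneck 11, total now 44

Maximum flow value: 44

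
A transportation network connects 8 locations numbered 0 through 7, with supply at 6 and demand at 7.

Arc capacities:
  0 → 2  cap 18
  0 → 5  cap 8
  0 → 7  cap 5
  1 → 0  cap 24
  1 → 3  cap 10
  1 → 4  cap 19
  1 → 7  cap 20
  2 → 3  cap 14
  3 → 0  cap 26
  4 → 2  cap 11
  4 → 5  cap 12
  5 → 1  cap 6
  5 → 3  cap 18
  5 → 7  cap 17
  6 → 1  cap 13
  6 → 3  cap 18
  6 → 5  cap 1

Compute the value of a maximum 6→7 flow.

augment #1: 6→1→7 bottleneck 13, total now 13
augment #2: 6→5→7 bottleneck 1, total now 14
augment #3: 6→3→0→7 bottleneck 5, total now 19
augment #4: 6→3→0→5→7 bottleneck 8, total now 27

Maximum flow value: 27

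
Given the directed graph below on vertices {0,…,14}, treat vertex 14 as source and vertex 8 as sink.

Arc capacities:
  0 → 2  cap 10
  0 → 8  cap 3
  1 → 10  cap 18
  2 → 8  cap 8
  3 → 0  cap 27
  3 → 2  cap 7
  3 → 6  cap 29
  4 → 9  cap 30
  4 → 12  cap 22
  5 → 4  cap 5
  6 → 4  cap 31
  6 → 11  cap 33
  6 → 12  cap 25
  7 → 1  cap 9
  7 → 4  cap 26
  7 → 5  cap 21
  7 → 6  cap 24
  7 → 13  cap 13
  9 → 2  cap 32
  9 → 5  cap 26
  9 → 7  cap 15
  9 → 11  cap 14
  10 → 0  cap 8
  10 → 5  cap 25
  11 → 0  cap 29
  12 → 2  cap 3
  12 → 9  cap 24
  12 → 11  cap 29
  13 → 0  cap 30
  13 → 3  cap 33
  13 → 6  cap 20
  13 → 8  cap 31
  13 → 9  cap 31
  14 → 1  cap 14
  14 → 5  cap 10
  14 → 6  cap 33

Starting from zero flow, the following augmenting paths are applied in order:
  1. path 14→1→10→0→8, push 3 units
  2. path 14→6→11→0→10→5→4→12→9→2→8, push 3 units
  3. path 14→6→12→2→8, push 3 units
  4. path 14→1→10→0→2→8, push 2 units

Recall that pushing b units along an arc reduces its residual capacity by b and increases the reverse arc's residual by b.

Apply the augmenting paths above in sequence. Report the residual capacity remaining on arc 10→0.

after path 1 (14→1→10→0→8, push 3): res(10,0)=5
after path 2 (14→6→11→0→10→5→4→12→9→2→8, push 3): res(10,0)=8
after path 3 (14→6→12→2→8, push 3): res(10,0)=8
after path 4 (14→1→10→0→2→8, push 2): res(10,0)=6

Residual capacity of (10,0): 6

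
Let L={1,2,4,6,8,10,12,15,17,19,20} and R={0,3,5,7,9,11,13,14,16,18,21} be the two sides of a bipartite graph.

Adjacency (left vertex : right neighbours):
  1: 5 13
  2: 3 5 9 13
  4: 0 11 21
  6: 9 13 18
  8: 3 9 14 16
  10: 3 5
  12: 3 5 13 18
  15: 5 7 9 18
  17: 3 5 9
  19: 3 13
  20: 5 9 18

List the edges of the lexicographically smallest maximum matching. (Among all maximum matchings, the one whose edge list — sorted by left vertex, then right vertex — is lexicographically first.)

|M| = 8 (so the lex-smallest maximum matching has 8 edges)
process left vertices in ascending order; for each, take the smallest-labelled available neighbour that still permits 8 edges overall, or leave it unmatched if none does
lex-smallest matching: {1-5, 2-3, 4-0, 6-9, 8-14, 12-13, 15-7, 20-18}

Lex-smallest maximum matching: {(1,5), (2,3), (4,0), (6,9), (8,14), (12,13), (15,7), (20,18)}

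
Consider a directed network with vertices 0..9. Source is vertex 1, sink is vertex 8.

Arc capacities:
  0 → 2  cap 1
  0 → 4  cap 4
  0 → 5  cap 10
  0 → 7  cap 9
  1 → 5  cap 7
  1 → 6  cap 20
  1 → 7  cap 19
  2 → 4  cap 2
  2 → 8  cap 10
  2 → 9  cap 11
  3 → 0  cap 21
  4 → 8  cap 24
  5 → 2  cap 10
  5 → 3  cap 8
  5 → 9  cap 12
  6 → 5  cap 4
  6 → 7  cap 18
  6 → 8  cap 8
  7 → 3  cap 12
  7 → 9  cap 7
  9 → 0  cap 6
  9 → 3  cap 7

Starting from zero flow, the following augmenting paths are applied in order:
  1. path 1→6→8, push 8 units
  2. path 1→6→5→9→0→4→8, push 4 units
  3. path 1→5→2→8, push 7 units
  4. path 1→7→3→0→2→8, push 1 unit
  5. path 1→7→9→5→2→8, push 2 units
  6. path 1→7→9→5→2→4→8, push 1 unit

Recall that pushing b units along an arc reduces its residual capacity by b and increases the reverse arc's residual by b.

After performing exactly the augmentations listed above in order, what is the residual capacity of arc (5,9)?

Residual capacity of (5,9): 11

after path 1 (1→6→8, push 8): res(5,9)=12
after path 2 (1→6→5→9→0→4→8, push 4): res(5,9)=8
after path 3 (1→5→2→8, push 7): res(5,9)=8
after path 4 (1→7→3→0→2→8, push 1): res(5,9)=8
after path 5 (1→7→9→5→2→8, push 2): res(5,9)=10
after path 6 (1→7→9→5→2→4→8, push 1): res(5,9)=11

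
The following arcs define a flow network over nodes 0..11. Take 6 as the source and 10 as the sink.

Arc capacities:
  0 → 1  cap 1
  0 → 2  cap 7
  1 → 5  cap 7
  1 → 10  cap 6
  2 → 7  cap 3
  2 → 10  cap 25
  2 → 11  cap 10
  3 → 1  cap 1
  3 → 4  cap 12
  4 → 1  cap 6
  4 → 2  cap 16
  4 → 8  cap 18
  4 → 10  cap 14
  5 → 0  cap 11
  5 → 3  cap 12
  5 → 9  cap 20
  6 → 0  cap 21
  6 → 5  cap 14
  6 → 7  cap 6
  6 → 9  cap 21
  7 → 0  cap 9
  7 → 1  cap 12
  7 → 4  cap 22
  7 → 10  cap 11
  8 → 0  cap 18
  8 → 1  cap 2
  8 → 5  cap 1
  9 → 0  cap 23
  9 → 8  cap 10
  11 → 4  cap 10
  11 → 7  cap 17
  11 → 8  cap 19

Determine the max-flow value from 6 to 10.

Maximum flow value: 28

augment #1: 6→7→10 bottleneck 6, total now 6
augment #2: 6→0→1→10 bottleneck 1, total now 7
augment #3: 6→0→2→10 bottleneck 7, total now 14
augment #4: 6→5→3→1→10 bottleneck 1, total now 15
augment #5: 6→5→3→4→10 bottleneck 11, total now 26
augment #6: 6→9→8→1→10 bottleneck 2, total now 28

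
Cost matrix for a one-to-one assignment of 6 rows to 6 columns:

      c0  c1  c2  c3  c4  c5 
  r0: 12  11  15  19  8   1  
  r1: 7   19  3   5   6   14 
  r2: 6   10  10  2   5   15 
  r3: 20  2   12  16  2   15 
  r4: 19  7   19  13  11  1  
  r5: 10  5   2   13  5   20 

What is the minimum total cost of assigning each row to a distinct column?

Minimum assignment cost: 21

optimal assignment: row0→col5 (cost 1), row1→col0 (cost 7), row2→col3 (cost 2), row3→col4 (cost 2), row4→col1 (cost 7), row5→col2 (cost 2)
total = 1 + 7 + 2 + 2 + 7 + 2 = 21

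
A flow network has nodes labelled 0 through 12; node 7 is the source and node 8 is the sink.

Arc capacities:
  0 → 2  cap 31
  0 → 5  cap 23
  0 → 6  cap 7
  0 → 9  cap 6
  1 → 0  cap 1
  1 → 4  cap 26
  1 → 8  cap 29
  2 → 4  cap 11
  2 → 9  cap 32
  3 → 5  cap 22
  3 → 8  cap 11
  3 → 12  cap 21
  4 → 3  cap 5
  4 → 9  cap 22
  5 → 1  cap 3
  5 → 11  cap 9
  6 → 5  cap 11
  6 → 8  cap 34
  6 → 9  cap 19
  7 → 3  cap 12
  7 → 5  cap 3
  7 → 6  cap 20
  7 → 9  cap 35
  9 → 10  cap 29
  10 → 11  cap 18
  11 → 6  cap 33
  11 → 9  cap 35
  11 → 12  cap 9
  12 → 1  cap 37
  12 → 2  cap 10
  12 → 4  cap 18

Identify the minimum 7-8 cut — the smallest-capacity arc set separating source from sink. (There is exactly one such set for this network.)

augment #1: 7→3→8 push 11
augment #2: 7→6→8 push 20
augment #3: 7→5→1→8 push 3
augment #4: 7→3→12→1→8 push 1
augment #5: 7→9→10→11→6→8 push 14
augment #6: 7→9→10→11→12→1→8 push 4
max flow = 53; residual-reachable set from 7 gives S-side
cut edges (S→T): {(7,3), (7,5), (7,6), (10,11)} total cap 53

Min-cut arcs: {(7,3), (7,5), (7,6), (10,11)} (total capacity 53)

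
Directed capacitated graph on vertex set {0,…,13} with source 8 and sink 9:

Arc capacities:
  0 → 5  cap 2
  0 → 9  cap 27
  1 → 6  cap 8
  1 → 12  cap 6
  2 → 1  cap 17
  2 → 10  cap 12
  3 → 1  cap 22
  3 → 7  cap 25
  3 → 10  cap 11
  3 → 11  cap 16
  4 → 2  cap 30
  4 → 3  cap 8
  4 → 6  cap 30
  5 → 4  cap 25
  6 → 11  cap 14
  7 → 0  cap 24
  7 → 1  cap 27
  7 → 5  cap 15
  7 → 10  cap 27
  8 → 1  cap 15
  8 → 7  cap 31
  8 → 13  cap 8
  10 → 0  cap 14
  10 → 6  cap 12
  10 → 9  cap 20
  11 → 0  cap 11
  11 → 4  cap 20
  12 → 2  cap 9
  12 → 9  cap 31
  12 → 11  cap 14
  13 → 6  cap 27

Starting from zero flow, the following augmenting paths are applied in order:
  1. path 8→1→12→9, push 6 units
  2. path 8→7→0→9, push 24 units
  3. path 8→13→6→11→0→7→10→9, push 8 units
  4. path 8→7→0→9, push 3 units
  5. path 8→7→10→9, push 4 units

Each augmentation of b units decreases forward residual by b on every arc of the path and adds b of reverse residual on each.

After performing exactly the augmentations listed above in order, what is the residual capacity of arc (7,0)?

after path 1 (8→1→12→9, push 6): res(7,0)=24
after path 2 (8→7→0→9, push 24): res(7,0)=0
after path 3 (8→13→6→11→0→7→10→9, push 8): res(7,0)=8
after path 4 (8→7→0→9, push 3): res(7,0)=5
after path 5 (8→7→10→9, push 4): res(7,0)=5

Residual capacity of (7,0): 5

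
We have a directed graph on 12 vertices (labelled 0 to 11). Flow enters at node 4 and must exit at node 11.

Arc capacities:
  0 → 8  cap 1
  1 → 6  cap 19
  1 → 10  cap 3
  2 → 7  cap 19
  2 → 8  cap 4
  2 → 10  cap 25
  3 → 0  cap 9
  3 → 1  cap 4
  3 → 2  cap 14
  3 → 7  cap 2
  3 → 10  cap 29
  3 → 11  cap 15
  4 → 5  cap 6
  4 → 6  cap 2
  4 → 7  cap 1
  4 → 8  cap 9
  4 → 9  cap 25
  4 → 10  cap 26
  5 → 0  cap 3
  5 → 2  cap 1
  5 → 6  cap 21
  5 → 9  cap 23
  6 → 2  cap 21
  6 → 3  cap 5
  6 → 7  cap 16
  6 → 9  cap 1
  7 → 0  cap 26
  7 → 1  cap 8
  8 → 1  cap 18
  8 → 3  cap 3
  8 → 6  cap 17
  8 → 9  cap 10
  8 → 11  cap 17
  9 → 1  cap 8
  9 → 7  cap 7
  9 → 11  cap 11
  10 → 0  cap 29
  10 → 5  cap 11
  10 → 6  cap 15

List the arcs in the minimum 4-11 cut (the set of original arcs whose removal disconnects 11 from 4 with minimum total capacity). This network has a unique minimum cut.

Min-cut arcs: {(0,8), (2,8), (4,8), (6,3), (9,11)} (total capacity 30)

augment #1: 4→8→11 push 9
augment #2: 4→9→11 push 11
augment #3: 4→6→3→11 push 2
augment #4: 4→5→0→8→11 push 1
augment #5: 4→5→2→8→11 push 1
augment #6: 4→5→6→3→11 push 3
augment #7: 4→5→6→2→8→11 push 1
augment #8: 4→10→6→2→8→11 push 2
max flow = 30; residual-reachable set from 4 gives S-side
cut edges (S→T): {(0,8), (2,8), (4,8), (6,3), (9,11)} total cap 30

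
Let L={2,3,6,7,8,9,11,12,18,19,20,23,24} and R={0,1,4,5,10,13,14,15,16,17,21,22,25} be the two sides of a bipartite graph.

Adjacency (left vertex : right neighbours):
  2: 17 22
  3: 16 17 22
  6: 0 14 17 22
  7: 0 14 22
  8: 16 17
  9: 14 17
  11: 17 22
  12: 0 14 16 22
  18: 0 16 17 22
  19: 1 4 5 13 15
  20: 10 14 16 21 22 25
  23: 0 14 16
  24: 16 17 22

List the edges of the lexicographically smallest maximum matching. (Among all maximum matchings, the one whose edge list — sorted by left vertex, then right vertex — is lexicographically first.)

Lex-smallest maximum matching: {(2,17), (3,16), (6,0), (7,14), (11,22), (19,1), (20,10)}

|M| = 7 (so the lex-smallest maximum matching has 7 edges)
process left vertices in ascending order; for each, take the smallest-labelled available neighbour that still permits 7 edges overall, or leave it unmatched if none does
lex-smallest matching: {2-17, 3-16, 6-0, 7-14, 11-22, 19-1, 20-10}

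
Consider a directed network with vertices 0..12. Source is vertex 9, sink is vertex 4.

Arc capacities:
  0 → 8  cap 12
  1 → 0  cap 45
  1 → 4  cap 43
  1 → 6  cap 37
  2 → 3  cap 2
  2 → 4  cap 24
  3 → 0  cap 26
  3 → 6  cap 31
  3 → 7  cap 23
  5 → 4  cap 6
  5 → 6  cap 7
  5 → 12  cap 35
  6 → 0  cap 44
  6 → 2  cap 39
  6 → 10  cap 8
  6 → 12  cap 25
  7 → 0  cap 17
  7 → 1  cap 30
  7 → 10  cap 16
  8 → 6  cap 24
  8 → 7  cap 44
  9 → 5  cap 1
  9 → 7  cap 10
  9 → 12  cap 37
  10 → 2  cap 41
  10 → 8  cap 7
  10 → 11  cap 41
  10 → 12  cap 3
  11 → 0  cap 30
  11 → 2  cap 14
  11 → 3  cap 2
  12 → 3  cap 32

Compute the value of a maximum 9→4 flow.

Maximum flow value: 43

augment #1: 9→5→4 bottleneck 1, total now 1
augment #2: 9→7→1→4 bottleneck 10, total now 11
augment #3: 9→12→3→6→2→4 bottleneck 24, total now 35
augment #4: 9→12→3→7→1→4 bottleneck 8, total now 43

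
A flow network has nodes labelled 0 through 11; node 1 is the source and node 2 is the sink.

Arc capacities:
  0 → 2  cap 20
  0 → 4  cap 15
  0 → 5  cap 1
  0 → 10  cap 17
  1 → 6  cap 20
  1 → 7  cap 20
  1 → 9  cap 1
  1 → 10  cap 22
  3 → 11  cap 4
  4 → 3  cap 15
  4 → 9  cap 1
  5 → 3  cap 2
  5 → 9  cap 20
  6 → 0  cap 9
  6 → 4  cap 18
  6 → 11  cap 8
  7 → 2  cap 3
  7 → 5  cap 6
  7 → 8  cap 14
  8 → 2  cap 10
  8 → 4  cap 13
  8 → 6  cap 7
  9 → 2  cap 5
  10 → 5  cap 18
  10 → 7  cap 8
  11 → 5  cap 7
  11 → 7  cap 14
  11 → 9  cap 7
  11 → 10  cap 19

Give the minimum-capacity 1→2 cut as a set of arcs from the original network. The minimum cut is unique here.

augment #1: 1→7→2 push 3
augment #2: 1→9→2 push 1
augment #3: 1→6→0→2 push 9
augment #4: 1→7→8→2 push 10
augment #5: 1→6→4→9→2 push 1
augment #6: 1→6→11→9→2 push 3
max flow = 27; residual-reachable set from 1 gives S-side
cut edges (S→T): {(6,0), (7,2), (8,2), (9,2)} total cap 27

Min-cut arcs: {(6,0), (7,2), (8,2), (9,2)} (total capacity 27)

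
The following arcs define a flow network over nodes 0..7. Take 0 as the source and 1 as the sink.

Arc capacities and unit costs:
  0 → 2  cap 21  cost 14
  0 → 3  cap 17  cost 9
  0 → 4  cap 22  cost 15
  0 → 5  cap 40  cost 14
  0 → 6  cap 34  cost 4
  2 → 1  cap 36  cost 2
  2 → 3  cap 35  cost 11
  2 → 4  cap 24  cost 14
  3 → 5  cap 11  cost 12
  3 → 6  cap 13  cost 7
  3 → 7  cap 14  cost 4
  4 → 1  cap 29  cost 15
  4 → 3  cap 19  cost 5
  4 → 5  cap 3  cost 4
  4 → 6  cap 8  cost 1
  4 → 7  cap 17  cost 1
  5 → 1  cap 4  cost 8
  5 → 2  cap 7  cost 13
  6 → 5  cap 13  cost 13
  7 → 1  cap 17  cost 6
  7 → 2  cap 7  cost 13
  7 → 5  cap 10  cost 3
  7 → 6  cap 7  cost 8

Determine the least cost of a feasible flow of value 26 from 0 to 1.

Minimum cost for 26 units: 431

shortest-cost path #1: 0→2→1 push 21 @ unit cost 16 (adds 336)
shortest-cost path #2: 0→3→7→1 push 5 @ unit cost 19 (adds 95)
total cost = 431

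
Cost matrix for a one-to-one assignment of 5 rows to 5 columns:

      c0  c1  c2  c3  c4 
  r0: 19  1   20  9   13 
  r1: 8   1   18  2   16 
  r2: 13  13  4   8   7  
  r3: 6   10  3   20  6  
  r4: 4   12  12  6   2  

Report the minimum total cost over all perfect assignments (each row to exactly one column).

optimal assignment: row0→col1 (cost 1), row1→col3 (cost 2), row2→col2 (cost 4), row3→col0 (cost 6), row4→col4 (cost 2)
total = 1 + 2 + 4 + 6 + 2 = 15

Minimum assignment cost: 15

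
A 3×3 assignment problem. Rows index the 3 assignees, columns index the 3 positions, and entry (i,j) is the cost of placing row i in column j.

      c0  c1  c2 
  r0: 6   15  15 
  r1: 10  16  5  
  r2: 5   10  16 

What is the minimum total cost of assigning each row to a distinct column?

optimal assignment: row0→col0 (cost 6), row1→col2 (cost 5), row2→col1 (cost 10)
total = 6 + 5 + 10 = 21

Minimum assignment cost: 21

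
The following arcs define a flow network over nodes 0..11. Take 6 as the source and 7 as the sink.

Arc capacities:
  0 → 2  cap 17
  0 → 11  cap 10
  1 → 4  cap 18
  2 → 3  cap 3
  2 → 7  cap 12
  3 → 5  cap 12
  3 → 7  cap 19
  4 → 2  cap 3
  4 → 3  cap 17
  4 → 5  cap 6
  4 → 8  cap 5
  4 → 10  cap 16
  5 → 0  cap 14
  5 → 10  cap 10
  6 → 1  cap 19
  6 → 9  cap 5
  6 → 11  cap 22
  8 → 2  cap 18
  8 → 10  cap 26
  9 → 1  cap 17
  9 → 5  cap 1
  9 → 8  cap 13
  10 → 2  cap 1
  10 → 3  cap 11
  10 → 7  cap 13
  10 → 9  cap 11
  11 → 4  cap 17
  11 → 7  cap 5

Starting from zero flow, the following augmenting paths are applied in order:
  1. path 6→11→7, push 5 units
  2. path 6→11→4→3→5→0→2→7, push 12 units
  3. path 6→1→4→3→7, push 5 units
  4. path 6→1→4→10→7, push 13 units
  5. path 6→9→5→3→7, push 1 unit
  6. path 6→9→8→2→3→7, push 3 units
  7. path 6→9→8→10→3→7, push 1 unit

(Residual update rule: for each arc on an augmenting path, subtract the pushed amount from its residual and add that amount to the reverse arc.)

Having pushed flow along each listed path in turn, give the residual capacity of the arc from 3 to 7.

after path 1 (6→11→7, push 5): res(3,7)=19
after path 2 (6→11→4→3→5→0→2→7, push 12): res(3,7)=19
after path 3 (6→1→4→3→7, push 5): res(3,7)=14
after path 4 (6→1→4→10→7, push 13): res(3,7)=14
after path 5 (6→9→5→3→7, push 1): res(3,7)=13
after path 6 (6→9→8→2→3→7, push 3): res(3,7)=10
after path 7 (6→9→8→10→3→7, push 1): res(3,7)=9

Residual capacity of (3,7): 9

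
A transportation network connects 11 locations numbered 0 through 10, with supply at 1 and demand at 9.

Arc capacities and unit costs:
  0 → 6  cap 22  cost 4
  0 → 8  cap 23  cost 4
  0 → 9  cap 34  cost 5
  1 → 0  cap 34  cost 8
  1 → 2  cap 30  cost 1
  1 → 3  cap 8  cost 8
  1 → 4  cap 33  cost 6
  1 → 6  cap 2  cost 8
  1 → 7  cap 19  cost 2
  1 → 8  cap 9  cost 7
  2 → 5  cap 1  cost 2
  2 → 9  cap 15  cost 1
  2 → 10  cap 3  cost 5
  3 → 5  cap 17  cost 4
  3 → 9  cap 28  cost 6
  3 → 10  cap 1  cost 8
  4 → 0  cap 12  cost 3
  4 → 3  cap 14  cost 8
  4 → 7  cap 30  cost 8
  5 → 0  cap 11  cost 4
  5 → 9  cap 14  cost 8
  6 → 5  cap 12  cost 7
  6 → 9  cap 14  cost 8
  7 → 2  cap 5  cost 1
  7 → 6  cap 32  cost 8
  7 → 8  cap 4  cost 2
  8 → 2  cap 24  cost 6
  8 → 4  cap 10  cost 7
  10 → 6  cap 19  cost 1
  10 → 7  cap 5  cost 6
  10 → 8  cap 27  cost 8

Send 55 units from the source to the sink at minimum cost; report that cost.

shortest-cost path #1: 1→2→9 push 15 @ unit cost 2 (adds 30)
shortest-cost path #2: 1→2→5→9 push 1 @ unit cost 11 (adds 11)
shortest-cost path #3: 1→0→9 push 34 @ unit cost 13 (adds 442)
shortest-cost path #4: 1→3→9 push 5 @ unit cost 14 (adds 70)
total cost = 553

Minimum cost for 55 units: 553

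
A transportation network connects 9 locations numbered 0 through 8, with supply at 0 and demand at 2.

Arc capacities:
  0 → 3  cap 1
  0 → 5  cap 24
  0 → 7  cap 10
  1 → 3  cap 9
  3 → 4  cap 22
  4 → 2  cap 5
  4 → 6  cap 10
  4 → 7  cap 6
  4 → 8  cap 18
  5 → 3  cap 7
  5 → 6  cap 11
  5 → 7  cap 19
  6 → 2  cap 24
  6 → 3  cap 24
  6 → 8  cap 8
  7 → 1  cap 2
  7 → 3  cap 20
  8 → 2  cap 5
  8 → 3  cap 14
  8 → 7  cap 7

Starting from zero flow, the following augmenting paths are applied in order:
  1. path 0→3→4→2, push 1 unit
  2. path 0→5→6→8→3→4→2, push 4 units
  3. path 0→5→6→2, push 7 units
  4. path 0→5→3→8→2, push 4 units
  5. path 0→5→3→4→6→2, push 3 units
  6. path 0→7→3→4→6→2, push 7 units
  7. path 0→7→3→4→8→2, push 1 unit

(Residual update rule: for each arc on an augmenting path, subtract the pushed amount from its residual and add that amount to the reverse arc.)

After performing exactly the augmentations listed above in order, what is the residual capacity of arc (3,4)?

after path 1 (0→3→4→2, push 1): res(3,4)=21
after path 2 (0→5→6→8→3→4→2, push 4): res(3,4)=17
after path 3 (0→5→6→2, push 7): res(3,4)=17
after path 4 (0→5→3→8→2, push 4): res(3,4)=17
after path 5 (0→5→3→4→6→2, push 3): res(3,4)=14
after path 6 (0→7→3→4→6→2, push 7): res(3,4)=7
after path 7 (0→7→3→4→8→2, push 1): res(3,4)=6

Residual capacity of (3,4): 6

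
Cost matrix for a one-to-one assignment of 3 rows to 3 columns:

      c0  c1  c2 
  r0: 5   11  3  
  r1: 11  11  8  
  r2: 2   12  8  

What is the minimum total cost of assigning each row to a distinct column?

Minimum assignment cost: 16

optimal assignment: row0→col2 (cost 3), row1→col1 (cost 11), row2→col0 (cost 2)
total = 3 + 11 + 2 = 16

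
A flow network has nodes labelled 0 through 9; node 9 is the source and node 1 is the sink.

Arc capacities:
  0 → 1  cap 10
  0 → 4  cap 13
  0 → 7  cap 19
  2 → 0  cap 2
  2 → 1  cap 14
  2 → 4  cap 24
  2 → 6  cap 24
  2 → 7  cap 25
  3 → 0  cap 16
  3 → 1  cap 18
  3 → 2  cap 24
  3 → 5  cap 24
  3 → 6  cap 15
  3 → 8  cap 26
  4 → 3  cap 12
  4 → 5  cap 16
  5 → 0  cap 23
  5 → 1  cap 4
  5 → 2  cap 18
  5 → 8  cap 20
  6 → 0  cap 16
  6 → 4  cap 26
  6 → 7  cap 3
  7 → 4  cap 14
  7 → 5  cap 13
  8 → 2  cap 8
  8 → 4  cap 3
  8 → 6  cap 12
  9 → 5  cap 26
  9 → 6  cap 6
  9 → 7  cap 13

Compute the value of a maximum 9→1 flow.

augment #1: 9→5→1 bottleneck 4, total now 4
augment #2: 9→5→0→1 bottleneck 10, total now 14
augment #3: 9→5→2→1 bottleneck 12, total now 26
augment #4: 9→6→4→3→1 bottleneck 6, total now 32
augment #5: 9→7→4→3→1 bottleneck 6, total now 38
augment #6: 9→7→5→2→1 bottleneck 2, total now 40

Maximum flow value: 40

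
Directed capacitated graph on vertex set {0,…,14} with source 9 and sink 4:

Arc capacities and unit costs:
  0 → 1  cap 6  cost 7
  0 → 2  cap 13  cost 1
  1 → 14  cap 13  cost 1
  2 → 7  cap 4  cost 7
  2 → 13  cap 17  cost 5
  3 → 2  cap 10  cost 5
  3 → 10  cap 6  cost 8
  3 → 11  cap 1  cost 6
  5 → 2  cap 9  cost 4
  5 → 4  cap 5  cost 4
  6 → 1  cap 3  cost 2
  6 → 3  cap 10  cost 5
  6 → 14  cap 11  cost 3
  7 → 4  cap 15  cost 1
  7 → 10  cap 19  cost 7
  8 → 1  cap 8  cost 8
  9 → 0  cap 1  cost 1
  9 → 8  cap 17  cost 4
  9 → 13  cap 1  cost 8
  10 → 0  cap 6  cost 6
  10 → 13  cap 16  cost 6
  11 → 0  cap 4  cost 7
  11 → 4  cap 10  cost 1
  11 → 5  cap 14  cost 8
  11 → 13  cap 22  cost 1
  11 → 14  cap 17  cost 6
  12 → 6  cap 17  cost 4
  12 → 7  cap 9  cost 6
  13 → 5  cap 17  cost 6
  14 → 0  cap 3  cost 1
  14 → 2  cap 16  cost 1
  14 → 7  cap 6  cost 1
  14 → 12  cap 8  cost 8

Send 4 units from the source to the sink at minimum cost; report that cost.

shortest-cost path #1: 9→0→2→7→4 push 1 @ unit cost 10 (adds 10)
shortest-cost path #2: 9→8→1→14→7→4 push 3 @ unit cost 15 (adds 45)
total cost = 55

Minimum cost for 4 units: 55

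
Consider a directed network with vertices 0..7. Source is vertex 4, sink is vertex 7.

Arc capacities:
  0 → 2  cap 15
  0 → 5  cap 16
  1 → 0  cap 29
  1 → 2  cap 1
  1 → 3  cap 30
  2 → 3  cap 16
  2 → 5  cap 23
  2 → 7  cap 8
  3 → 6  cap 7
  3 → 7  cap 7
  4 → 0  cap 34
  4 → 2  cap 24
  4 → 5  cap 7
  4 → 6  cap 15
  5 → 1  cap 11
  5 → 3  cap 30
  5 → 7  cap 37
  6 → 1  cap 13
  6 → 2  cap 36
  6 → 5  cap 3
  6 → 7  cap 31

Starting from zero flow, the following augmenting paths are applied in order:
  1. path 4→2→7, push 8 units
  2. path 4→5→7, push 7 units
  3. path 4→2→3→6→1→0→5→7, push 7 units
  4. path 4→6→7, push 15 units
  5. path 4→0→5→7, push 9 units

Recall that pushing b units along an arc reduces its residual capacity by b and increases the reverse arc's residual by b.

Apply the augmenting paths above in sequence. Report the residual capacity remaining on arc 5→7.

after path 1 (4→2→7, push 8): res(5,7)=37
after path 2 (4→5→7, push 7): res(5,7)=30
after path 3 (4→2→3→6→1→0→5→7, push 7): res(5,7)=23
after path 4 (4→6→7, push 15): res(5,7)=23
after path 5 (4→0→5→7, push 9): res(5,7)=14

Residual capacity of (5,7): 14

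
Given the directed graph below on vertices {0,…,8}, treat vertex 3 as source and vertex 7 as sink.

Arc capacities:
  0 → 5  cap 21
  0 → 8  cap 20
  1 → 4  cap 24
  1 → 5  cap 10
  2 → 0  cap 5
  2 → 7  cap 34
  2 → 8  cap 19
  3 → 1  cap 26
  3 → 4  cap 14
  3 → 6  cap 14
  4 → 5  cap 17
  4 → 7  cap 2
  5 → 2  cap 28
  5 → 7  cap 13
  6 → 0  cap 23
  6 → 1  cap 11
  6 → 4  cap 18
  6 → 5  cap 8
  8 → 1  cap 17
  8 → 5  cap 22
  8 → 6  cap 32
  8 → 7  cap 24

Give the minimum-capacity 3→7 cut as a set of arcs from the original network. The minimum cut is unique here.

Min-cut arcs: {(1,5), (3,6), (4,5), (4,7)} (total capacity 43)

augment #1: 3→4→7 push 2
augment #2: 3→1→5→7 push 10
augment #3: 3→4→5→7 push 3
augment #4: 3→4→5→2→7 push 9
augment #5: 3→6→0→8→7 push 14
augment #6: 3→1→4→5→2→7 push 5
max flow = 43; residual-reachable set from 3 gives S-side
cut edges (S→T): {(1,5), (3,6), (4,5), (4,7)} total cap 43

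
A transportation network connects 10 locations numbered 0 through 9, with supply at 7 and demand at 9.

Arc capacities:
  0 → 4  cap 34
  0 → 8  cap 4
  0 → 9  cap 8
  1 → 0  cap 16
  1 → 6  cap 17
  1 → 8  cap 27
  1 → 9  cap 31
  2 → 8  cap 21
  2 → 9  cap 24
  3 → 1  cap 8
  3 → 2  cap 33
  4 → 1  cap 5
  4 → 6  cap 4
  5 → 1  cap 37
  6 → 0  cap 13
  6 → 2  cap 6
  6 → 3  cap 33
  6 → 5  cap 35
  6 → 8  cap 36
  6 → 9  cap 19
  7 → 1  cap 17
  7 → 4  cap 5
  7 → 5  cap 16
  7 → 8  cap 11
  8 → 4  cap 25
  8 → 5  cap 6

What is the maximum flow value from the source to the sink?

augment #1: 7→1→9 bottleneck 17, total now 17
augment #2: 7→4→1→9 bottleneck 5, total now 22
augment #3: 7→5→1→9 bottleneck 9, total now 31
augment #4: 7→5→1→0→9 bottleneck 7, total now 38
augment #5: 7→8→4→6→9 bottleneck 4, total now 42
augment #6: 7→8→5→1→0→9 bottleneck 1, total now 43
augment #7: 7→8→5→1→6→9 bottleneck 5, total now 48

Maximum flow value: 48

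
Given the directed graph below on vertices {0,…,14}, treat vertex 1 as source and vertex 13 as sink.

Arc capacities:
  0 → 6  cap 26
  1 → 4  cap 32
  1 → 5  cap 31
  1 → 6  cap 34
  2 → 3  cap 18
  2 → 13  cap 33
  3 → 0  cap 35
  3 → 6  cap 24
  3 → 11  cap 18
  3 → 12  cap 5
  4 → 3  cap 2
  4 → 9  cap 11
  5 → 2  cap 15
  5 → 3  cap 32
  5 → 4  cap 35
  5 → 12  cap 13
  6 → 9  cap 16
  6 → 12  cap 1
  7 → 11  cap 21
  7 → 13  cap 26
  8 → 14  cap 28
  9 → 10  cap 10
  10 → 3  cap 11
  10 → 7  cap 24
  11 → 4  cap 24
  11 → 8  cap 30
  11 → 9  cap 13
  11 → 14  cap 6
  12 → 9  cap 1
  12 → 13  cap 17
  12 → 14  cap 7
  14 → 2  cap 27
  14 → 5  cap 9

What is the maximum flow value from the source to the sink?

Maximum flow value: 44

augment #1: 1→5→2→13 bottleneck 15, total now 15
augment #2: 1→5→12→13 bottleneck 13, total now 28
augment #3: 1→6→12→13 bottleneck 1, total now 29
augment #4: 1→4→3→12→13 bottleneck 2, total now 31
augment #5: 1→5→3→12→13 bottleneck 1, total now 32
augment #6: 1→4→9→10→7→13 bottleneck 10, total now 42
augment #7: 1→5→3→11→14→2→13 bottleneck 2, total now 44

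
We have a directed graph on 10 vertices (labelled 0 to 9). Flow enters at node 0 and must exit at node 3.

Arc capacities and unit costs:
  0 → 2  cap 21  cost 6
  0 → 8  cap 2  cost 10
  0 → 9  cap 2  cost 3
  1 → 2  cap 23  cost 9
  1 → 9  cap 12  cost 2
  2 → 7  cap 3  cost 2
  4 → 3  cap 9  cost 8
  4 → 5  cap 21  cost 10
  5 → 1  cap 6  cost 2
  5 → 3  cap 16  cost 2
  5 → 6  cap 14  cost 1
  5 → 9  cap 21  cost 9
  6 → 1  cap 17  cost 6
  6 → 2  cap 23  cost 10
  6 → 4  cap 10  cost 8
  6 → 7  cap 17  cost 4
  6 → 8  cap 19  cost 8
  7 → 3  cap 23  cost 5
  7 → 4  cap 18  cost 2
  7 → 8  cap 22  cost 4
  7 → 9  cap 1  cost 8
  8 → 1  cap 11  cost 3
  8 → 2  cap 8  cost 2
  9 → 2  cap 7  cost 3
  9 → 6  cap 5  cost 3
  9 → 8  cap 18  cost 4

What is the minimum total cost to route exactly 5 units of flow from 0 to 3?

shortest-cost path #1: 0→2→7→3 push 3 @ unit cost 13 (adds 39)
shortest-cost path #2: 0→9→6→7→3 push 2 @ unit cost 15 (adds 30)
total cost = 69

Minimum cost for 5 units: 69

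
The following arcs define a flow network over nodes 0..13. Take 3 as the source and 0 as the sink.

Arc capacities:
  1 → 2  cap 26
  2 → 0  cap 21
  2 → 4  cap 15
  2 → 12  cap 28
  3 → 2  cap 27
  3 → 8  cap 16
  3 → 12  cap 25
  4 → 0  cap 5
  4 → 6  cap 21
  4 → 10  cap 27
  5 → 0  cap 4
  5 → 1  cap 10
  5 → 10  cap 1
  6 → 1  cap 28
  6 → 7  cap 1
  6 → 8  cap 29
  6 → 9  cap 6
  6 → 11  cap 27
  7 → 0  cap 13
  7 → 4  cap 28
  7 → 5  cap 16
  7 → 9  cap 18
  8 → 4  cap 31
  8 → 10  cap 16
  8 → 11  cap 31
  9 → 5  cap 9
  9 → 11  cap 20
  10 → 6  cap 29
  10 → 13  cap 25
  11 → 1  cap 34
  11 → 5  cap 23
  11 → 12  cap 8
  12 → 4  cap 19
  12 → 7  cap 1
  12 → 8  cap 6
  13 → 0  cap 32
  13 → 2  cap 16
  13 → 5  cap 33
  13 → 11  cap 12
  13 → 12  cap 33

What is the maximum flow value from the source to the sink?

augment #1: 3→2→0 bottleneck 21, total now 21
augment #2: 3→2→4→0 bottleneck 5, total now 26
augment #3: 3→12→7→0 bottleneck 1, total now 27
augment #4: 3→8→10→13→0 bottleneck 16, total now 43
augment #5: 3→2→4→6→7→0 bottleneck 1, total now 44
augment #6: 3→12→4→10→13→0 bottleneck 9, total now 53
augment #7: 3→12→8→11→5→0 bottleneck 4, total now 57

Maximum flow value: 57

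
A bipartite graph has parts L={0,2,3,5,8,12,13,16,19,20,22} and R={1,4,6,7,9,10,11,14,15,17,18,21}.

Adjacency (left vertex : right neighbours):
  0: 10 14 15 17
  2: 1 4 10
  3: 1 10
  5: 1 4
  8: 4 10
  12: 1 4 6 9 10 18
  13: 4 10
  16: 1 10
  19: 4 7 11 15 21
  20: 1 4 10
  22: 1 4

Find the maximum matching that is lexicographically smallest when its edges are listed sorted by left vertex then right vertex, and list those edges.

|M| = 6 (so the lex-smallest maximum matching has 6 edges)
process left vertices in ascending order; for each, take the smallest-labelled available neighbour that still permits 6 edges overall, or leave it unmatched if none does
lex-smallest matching: {0-14, 2-1, 3-10, 5-4, 12-6, 19-7}

Lex-smallest maximum matching: {(0,14), (2,1), (3,10), (5,4), (12,6), (19,7)}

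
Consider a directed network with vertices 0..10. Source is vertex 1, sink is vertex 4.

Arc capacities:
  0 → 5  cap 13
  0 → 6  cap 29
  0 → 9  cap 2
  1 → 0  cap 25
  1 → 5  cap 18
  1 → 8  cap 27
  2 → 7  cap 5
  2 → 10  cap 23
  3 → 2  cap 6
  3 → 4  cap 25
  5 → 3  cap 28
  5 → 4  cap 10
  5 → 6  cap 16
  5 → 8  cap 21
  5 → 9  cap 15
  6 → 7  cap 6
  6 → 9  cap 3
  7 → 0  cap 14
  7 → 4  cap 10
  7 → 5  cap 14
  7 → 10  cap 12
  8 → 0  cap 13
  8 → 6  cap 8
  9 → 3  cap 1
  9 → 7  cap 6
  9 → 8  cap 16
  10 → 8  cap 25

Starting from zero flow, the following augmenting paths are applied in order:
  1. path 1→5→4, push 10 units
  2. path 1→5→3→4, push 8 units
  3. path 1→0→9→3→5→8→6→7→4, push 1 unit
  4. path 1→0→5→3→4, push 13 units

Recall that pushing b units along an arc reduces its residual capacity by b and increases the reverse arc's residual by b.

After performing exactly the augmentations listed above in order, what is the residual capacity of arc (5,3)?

after path 1 (1→5→4, push 10): res(5,3)=28
after path 2 (1→5→3→4, push 8): res(5,3)=20
after path 3 (1→0→9→3→5→8→6→7→4, push 1): res(5,3)=21
after path 4 (1→0→5→3→4, push 13): res(5,3)=8

Residual capacity of (5,3): 8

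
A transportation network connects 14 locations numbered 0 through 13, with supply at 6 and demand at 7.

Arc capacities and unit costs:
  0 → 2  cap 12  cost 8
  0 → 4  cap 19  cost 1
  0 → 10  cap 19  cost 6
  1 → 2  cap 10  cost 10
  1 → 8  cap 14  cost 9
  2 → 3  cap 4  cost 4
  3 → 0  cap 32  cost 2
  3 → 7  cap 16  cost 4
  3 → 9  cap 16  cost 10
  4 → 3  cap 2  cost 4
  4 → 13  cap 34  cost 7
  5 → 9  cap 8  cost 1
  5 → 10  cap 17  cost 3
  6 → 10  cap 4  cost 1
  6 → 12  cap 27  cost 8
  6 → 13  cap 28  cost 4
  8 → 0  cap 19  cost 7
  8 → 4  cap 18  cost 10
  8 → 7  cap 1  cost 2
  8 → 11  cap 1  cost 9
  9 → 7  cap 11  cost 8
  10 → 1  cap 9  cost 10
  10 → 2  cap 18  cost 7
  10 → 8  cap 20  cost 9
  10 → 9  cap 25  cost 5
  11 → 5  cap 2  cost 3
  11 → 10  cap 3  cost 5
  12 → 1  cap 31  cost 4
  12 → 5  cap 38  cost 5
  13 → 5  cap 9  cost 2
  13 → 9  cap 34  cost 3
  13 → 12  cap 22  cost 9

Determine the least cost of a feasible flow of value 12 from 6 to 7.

Minimum cost for 12 units: 174

shortest-cost path #1: 6→10→8→7 push 1 @ unit cost 12 (adds 12)
shortest-cost path #2: 6→10→9→7 push 3 @ unit cost 14 (adds 42)
shortest-cost path #3: 6→13→9→7 push 8 @ unit cost 15 (adds 120)
total cost = 174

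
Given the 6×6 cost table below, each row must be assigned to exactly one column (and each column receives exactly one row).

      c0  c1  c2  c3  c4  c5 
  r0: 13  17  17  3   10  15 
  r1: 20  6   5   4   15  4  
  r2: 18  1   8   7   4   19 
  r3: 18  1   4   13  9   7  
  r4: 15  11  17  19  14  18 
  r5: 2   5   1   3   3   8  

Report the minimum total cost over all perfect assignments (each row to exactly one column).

Minimum assignment cost: 28

one of 3 optimal assignments: row0→col3 (cost 3), row1→col5 (cost 4), row2→col1 (cost 1), row3→col2 (cost 4), row4→col4 (cost 14), row5→col0 (cost 2)
total = 3 + 4 + 1 + 4 + 14 + 2 = 28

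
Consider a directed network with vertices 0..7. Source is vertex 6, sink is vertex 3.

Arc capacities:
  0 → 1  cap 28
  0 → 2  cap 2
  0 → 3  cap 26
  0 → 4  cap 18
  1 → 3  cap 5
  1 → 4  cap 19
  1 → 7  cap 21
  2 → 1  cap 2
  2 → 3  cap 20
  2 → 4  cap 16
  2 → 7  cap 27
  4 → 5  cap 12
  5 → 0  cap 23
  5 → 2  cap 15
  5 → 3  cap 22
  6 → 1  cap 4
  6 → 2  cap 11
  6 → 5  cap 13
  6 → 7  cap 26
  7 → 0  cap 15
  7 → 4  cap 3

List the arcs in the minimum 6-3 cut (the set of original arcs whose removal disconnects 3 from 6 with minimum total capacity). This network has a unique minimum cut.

augment #1: 6→1→3 push 4
augment #2: 6→2→3 push 11
augment #3: 6→5→3 push 13
augment #4: 6→7→0→3 push 15
augment #5: 6→7→4→5→3 push 3
max flow = 46; residual-reachable set from 6 gives S-side
cut edges (S→T): {(6,1), (6,2), (6,5), (7,0), (7,4)} total cap 46

Min-cut arcs: {(6,1), (6,2), (6,5), (7,0), (7,4)} (total capacity 46)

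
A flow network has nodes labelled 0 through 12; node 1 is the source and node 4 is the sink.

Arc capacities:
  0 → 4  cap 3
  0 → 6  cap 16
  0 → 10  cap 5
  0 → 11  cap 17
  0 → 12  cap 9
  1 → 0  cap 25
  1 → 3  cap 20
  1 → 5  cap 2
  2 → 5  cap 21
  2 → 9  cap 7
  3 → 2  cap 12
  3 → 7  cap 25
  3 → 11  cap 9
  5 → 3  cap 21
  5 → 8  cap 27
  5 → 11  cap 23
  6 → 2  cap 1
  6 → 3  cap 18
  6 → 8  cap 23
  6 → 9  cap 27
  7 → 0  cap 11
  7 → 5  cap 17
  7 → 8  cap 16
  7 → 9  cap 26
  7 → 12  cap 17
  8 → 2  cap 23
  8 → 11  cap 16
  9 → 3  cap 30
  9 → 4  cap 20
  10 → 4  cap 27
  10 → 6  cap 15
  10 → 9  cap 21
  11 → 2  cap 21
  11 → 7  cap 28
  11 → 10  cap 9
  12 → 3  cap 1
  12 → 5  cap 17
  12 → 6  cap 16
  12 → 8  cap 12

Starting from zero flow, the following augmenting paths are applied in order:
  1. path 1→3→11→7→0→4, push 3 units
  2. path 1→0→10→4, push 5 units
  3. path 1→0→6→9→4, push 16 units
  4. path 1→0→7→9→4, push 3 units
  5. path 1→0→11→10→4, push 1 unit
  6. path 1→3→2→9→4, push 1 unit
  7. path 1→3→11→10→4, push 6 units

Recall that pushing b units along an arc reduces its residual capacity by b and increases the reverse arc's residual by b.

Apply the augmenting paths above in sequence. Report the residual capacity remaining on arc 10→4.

Residual capacity of (10,4): 15

after path 1 (1→3→11→7→0→4, push 3): res(10,4)=27
after path 2 (1→0→10→4, push 5): res(10,4)=22
after path 3 (1→0→6→9→4, push 16): res(10,4)=22
after path 4 (1→0→7→9→4, push 3): res(10,4)=22
after path 5 (1→0→11→10→4, push 1): res(10,4)=21
after path 6 (1→3→2→9→4, push 1): res(10,4)=21
after path 7 (1→3→11→10→4, push 6): res(10,4)=15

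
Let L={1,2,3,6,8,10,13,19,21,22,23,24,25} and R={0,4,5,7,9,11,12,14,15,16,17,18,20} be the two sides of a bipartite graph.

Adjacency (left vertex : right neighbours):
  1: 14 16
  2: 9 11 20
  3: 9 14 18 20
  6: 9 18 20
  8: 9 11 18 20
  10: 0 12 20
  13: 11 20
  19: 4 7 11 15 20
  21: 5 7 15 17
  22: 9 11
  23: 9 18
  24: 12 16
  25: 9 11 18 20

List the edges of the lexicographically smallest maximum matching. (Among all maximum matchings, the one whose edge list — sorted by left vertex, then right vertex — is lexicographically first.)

|M| = 10 (so the lex-smallest maximum matching has 10 edges)
process left vertices in ascending order; for each, take the smallest-labelled available neighbour that still permits 10 edges overall, or leave it unmatched if none does
lex-smallest matching: {1-16, 2-9, 3-14, 6-18, 8-11, 10-0, 13-20, 19-4, 21-5, 24-12}

Lex-smallest maximum matching: {(1,16), (2,9), (3,14), (6,18), (8,11), (10,0), (13,20), (19,4), (21,5), (24,12)}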